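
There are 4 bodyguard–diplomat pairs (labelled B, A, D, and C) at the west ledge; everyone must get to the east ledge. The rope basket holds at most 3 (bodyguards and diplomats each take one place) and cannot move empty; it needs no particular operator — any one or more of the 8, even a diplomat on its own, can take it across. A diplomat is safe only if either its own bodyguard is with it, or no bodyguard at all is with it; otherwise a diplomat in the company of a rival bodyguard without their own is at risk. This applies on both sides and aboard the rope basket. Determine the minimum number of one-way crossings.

9

Counting alone: each trip to the east ledge takes at most 3 across and each return brings at least 1 back, so after t trips out (and t−1 returns) at most 3t − (t−1) of the 8 are across; that first reaches 8 at t = 4, so at least 7 crossings are needed.
The safety rule pushes this higher. Following every safe sequence of crossings, the most of the 8 that can be at the east ledge as the rope basket arrives there on crossing 7 is 7 — never all 8.
So no plan with fewer than 9 crossings exists, and this one achieves 9:
1. bodyguard B and diplomat B cross → the east ledge.
2. bodyguard B crosses ← the west ledge.
3. bodyguard A, bodyguard B, and diplomat A cross → the east ledge.
4. bodyguard B and diplomat B cross ← the west ledge.
5. bodyguard B, bodyguard C, and bodyguard D cross → the east ledge.
6. diplomat A crosses ← the west ledge.
7. diplomat A and diplomat B cross → the east ledge.
8. diplomat B crosses ← the west ledge.
9. diplomat B, diplomat C, and diplomat D cross → the east ledge.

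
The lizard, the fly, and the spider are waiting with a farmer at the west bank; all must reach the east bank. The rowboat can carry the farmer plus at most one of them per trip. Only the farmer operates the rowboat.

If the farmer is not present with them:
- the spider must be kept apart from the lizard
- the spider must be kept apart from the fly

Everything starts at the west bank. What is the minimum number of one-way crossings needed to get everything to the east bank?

Counting alone: the farmer can take at most 1 across per trip to the east bank, so moving all 3 needs at least 3 loaded trips out, with a return between consecutive ones — at least 5 crossings.
The safety rule pushes this higher. Following every safe sequence of crossings, the most of the 3 that can be at the east bank as the rowboat arrives there on crossing 5 is 2 — never all 3.
So no plan with fewer than 7 crossings exists, and this one achieves 7:
1. Farmer goes to the east bank with the spider.  [the west bank: the fly, the lizard | the east bank: the spider]
2. Farmer goes back to the west bank alone.  [the west bank: the fly, the lizard | the east bank: the spider]
3. Farmer goes to the east bank with the lizard.  [the west bank: the fly | the east bank: the lizard, the spider]
4. Farmer goes back to the west bank with the spider.  [the west bank: the fly, the spider | the east bank: the lizard]
5. Farmer goes to the east bank with the fly.  [the west bank: the spider | the east bank: the fly, the lizard]
6. Farmer goes back to the west bank alone.  [the west bank: the spider | the east bank: the fly, the lizard]
7. Farmer goes to the east bank with the spider.  [the west bank: — | the east bank: the fly, the lizard, the spider]

7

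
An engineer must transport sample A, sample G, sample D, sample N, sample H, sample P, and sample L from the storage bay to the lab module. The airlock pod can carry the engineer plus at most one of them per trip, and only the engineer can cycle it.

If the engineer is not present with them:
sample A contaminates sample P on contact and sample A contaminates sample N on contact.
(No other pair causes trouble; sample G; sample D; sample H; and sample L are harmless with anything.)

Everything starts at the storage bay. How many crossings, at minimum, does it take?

15

Counting alone: the engineer can take at most 1 across per trip to the lab module, so moving all 7 needs at least 7 loaded trips out, with a return between consecutive ones — at least 13 crossings.
The safety rule pushes this higher. Following every safe sequence of crossings, the most of the 7 that can be at the lab module as the airlock pod arrives there on crossing 13 is 6 — never all 7.
So no plan with fewer than 15 crossings exists, and this one achieves 15:
1. Engineer goes to the lab module with sample A.
2. Engineer goes back to the storage bay alone.
3. Engineer goes to the lab module with sample G.
4. Engineer goes back to the storage bay alone.
5. Engineer goes to the lab module with sample D.
6. Engineer goes back to the storage bay alone.
7. Engineer goes to the lab module with sample N.
8. Engineer goes back to the storage bay with sample A.
9. Engineer goes to the lab module with sample P.
10. Engineer goes back to the storage bay alone.
11. Engineer goes to the lab module with sample H.
12. Engineer goes back to the storage bay alone.
13. Engineer goes to the lab module with sample L.
14. Engineer goes back to the storage bay alone.
15. Engineer goes to the lab module with sample A.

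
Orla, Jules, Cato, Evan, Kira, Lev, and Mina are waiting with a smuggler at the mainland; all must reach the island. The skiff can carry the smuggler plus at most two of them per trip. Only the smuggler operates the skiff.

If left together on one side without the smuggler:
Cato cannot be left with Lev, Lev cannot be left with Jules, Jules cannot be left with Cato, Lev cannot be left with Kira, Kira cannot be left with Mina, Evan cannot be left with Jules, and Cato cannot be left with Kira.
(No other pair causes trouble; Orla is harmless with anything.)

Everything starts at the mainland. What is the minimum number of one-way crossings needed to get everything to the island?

Whatever the first load, the items left behind include a forbidden pair without the smuggler. No opening move is safe, so no plan exists.

impossible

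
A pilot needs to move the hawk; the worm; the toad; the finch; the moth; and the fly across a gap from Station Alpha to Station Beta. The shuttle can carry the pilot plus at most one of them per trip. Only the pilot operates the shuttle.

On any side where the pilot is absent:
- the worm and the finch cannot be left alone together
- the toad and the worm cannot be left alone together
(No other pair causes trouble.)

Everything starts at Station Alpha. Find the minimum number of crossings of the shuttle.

13

Counting alone: the pilot can take at most 1 across per trip to Station Beta, so moving all 6 needs at least 6 loaded trips out, with a return between consecutive ones — at least 11 crossings.
The safety rule pushes this higher. Following every safe sequence of crossings, the most of the 6 that can be at Station Beta as the shuttle arrives there on crossing 11 is 5 — never all 6.
So no plan with fewer than 13 crossings exists, and this one achieves 13:
1. Pilot goes to Station Beta with the worm.  [Station Alpha: the finch, the fly, the hawk, the moth, the toad | Station Beta: the worm]
2. Pilot goes back to Station Alpha alone.  [Station Alpha: the finch, the fly, the hawk, the moth, the toad | Station Beta: the worm]
3. Pilot goes to Station Beta with the hawk.  [Station Alpha: the finch, the fly, the moth, the toad | Station Beta: the hawk, the worm]
4. Pilot goes back to Station Alpha alone.  [Station Alpha: the finch, the fly, the moth, the toad | Station Beta: the hawk, the worm]
5. Pilot goes to Station Beta with the toad.  [Station Alpha: the finch, the fly, the moth | Station Beta: the hawk, the toad, the worm]
6. Pilot goes back to Station Alpha with the worm.  [Station Alpha: the finch, the fly, the moth, the worm | Station Beta: the hawk, the toad]
7. Pilot goes to Station Beta with the finch.  [Station Alpha: the fly, the moth, the worm | Station Beta: the finch, the hawk, the toad]
8. Pilot goes back to Station Alpha alone.  [Station Alpha: the fly, the moth, the worm | Station Beta: the finch, the hawk, the toad]
9. Pilot goes to Station Beta with the moth.  [Station Alpha: the fly, the worm | Station Beta: the finch, the hawk, the moth, the toad]
10. Pilot goes back to Station Alpha alone.  [Station Alpha: the fly, the worm | Station Beta: the finch, the hawk, the moth, the toad]
11. Pilot goes to Station Beta with the fly.  [Station Alpha: the worm | Station Beta: the finch, the fly, the hawk, the moth, the toad]
12. Pilot goes back to Station Alpha alone.  [Station Alpha: the worm | Station Beta: the finch, the fly, the hawk, the moth, the toad]
13. Pilot goes to Station Beta with the worm.  [Station Alpha: — | Station Beta: the finch, the fly, the hawk, the moth, the toad, the worm]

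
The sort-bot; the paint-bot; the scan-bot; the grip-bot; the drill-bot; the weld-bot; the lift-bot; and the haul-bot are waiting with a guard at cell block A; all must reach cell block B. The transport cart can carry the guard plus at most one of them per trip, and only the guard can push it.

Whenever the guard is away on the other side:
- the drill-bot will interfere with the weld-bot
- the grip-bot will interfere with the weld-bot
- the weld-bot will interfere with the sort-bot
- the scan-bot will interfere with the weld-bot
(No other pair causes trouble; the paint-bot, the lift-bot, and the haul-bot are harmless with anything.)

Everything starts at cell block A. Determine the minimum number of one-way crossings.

Following every safe sequence of crossings from the start, the most of the 8 that can be at cell block B as the transport cart arrives there on crossings 1, 3, 5, 7, 9 is 1, 2, 3, 4, 5 respectively; the best ever achieved is 5 of 8.
From crossing 11 on, no configuration arises that was not already reachable earlier: only 88 distinct safe configurations (who is on which side, and where the transport cart is) can ever be reached, none of them has everyone across, and every continuation just revisits them. So no valid plan exists.

impossible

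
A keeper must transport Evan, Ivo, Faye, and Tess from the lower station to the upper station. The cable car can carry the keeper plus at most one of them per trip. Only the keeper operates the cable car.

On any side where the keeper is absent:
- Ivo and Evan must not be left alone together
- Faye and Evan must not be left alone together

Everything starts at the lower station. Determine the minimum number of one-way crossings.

9

Counting alone: the keeper can take at most 1 across per trip to the upper station, so moving all 4 needs at least 4 loaded trips out, with a return between consecutive ones — at least 7 crossings.
The safety rule pushes this higher. Following every safe sequence of crossings, the most of the 4 that can be at the upper station as the cable car arrives there on crossing 7 is 3 — never all 4.
So no plan with fewer than 9 crossings exists, and this one achieves 9:
1. Keeper goes to the upper station with Evan.
2. Keeper goes back to the lower station alone.
3. Keeper goes to the upper station with Ivo.
4. Keeper goes back to the lower station with Evan.
5. Keeper goes to the upper station with Faye.
6. Keeper goes back to the lower station alone.
7. Keeper goes to the upper station with Tess.
8. Keeper goes back to the lower station alone.
9. Keeper goes to the upper station with Evan.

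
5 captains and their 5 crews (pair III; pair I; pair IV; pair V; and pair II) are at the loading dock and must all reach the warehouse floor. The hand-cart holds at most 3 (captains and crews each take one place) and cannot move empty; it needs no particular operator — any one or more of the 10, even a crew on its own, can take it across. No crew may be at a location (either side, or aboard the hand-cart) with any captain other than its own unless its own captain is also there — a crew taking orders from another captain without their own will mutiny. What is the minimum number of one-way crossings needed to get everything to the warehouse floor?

Counting alone: each trip to the warehouse floor takes at most 3 across and each return brings at least 1 back, so after t trips out (and t−1 returns) at most 3t − (t−1) of the 10 are across; that first reaches 10 at t = 5, so at least 9 crossings are needed.
The safety rule pushes this higher. Following every safe sequence of crossings, the most of the 10 that can be at the warehouse floor as the hand-cart arrives there on crossing 9 is 9 — never all 10.
So no plan with fewer than 11 crossings exists, and this one achieves 11:
1. captain III and crew III cross → the warehouse floor.
2. captain III crosses ← the loading dock.
3. crew I, crew IV, and crew V cross → the warehouse floor.
4. crew III crosses ← the loading dock.
5. captain I, captain IV, and captain V cross → the warehouse floor.
6. captain I and crew I cross ← the loading dock.
7. captain I, captain II, and captain III cross → the warehouse floor.
8. crew IV crosses ← the loading dock.
9. crew I and crew III cross → the warehouse floor.
10. crew III crosses ← the loading dock.
11. crew II, crew III, and crew IV cross → the warehouse floor.

11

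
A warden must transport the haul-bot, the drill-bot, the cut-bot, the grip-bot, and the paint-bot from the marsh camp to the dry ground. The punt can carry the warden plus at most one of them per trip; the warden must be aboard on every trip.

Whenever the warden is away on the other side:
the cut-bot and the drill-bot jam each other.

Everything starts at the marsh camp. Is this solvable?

Yes

1. Warden goes to the dry ground with the drill-bot.
2. Warden goes back to the marsh camp alone.
3. Warden goes to the dry ground with the haul-bot.
4. Warden goes back to the marsh camp alone.
5. Warden goes to the dry ground with the grip-bot.
6. Warden goes back to the marsh camp alone.
7. Warden goes to the dry ground with the paint-bot.
8. Warden goes back to the marsh camp alone.
9. Warden goes to the dry ground with the cut-bot.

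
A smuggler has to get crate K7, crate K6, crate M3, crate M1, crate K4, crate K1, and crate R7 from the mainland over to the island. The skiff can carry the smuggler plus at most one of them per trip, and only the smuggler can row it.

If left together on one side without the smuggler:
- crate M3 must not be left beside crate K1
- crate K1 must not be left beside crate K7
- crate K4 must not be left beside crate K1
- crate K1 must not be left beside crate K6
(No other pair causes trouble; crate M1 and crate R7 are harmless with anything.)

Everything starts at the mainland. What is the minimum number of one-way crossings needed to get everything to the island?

impossible

Following every safe sequence of crossings from the start, the most of the 7 that can be at the island as the skiff arrives there on crossings 1, 3, 5, 7 is 1, 2, 3, 4 respectively; the best ever achieved is 4 of 7.
From crossing 9 on, no configuration arises that was not already reachable earlier: only 44 distinct safe configurations (who is on which side, and where the skiff is) can ever be reached, none of them has everyone across, and every continuation just revisits them. So no valid plan exists.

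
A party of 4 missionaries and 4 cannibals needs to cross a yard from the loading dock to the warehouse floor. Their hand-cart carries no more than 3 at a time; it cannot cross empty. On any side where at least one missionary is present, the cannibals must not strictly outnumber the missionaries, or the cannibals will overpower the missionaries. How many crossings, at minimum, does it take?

Counting alone: each trip to the warehouse floor takes at most 3 across and each return brings at least 1 back, so after t trips out (and t−1 returns) at most 3t − (t−1) of the 8 are across; that first reaches 8 at t = 4, so at least 7 crossings are needed.
The safety rule pushes this higher. Following every safe sequence of crossings, the most of the 8 that can be at the warehouse floor as the hand-cart arrives there on crossing 7 is 7 — never all 8.
So no plan with fewer than 9 crossings exists, and this one achieves 9:
1. 2 cannibals → the warehouse floor.  (the loading dock: 4M 2C; the warehouse floor: 0M 2C)
2. 1 cannibal ← the loading dock.  (the loading dock: 4M 3C; the warehouse floor: 0M 1C)
3. 3 cannibals → the warehouse floor.  (the loading dock: 4M 0C; the warehouse floor: 0M 4C)
4. 1 cannibal ← the loading dock.  (the loading dock: 4M 1C; the warehouse floor: 0M 3C)
5. 3 missionaries → the warehouse floor.  (the loading dock: 1M 1C; the warehouse floor: 3M 3C)
6. 1 missionary and 1 cannibal ← the loading dock.  (the loading dock: 2M 2C; the warehouse floor: 2M 2C)
7. 2 missionaries → the warehouse floor.  (the loading dock: 0M 2C; the warehouse floor: 4M 2C)
8. 1 cannibal ← the loading dock.  (the loading dock: 0M 3C; the warehouse floor: 4M 1C)
9. 3 cannibals → the warehouse floor.  (the loading dock: 0M 0C; the warehouse floor: 4M 4C)

9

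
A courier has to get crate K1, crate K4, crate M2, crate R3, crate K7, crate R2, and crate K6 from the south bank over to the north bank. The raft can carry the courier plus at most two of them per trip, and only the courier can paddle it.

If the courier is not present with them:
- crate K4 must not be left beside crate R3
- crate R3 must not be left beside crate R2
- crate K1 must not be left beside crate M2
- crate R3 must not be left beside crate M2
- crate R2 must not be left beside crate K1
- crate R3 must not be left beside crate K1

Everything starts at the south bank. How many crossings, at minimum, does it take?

Counting alone: the courier can take at most 2 across per trip to the north bank, so moving all 7 needs at least 4 loaded trips out, with a return between consecutive ones — at least 7 crossings.
The safety rule pushes this higher. Following every safe sequence of crossings, the most of the 7 that can be at the north bank as the raft arrives there on crossings 7, 9 is 5, 6 respectively — never all 7.
So no plan with fewer than 11 crossings exists, and this one achieves 11:
1. Courier goes to the north bank with crate K1 and crate R3.
2. Courier goes back to the south bank with crate K1.
3. Courier goes to the north bank with crate K1 and crate K4.
4. Courier goes back to the south bank with crate R3.
5. Courier goes to the north bank with crate M2 and crate R2.
6. Courier goes back to the south bank with crate K1.
7. Courier goes to the north bank with crate K1 and crate K7.
8. Courier goes back to the south bank with crate K1.
9. Courier goes to the north bank with crate K1 and crate K6.
10. Courier goes back to the south bank with crate K1.
11. Courier goes to the north bank with crate K1 and crate R3.

11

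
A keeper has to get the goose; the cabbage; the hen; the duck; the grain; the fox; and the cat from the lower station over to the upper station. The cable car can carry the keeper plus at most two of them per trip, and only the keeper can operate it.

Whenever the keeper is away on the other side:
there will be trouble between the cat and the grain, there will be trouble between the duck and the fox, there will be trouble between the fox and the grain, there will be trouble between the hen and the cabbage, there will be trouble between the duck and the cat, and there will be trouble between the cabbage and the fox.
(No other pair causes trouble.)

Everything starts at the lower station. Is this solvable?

Whatever the first load, the items left behind include a forbidden pair without the keeper. No opening move is safe, so no plan exists.

No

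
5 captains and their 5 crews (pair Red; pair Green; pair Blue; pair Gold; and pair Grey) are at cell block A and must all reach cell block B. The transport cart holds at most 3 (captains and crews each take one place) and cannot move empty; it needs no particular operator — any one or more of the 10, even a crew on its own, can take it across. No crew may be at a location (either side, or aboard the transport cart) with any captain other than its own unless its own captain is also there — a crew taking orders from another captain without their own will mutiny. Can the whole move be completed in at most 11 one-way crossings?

Yes

Yes — this plan uses 11 crossings (≤ 11):
1. captain Red and crew Red cross → cell block B.
2. captain Red crosses ← cell block A.
3. crew Blue, crew Gold, and crew Green cross → cell block B.
4. crew Red crosses ← cell block A.
5. captain Blue, captain Gold, and captain Green cross → cell block B.
6. captain Green and crew Green cross ← cell block A.
7. captain Green, captain Grey, and captain Red cross → cell block B.
8. crew Blue crosses ← cell block A.
9. crew Green and crew Red cross → cell block B.
10. crew Red crosses ← cell block A.
11. crew Blue, crew Grey, and crew Red cross → cell block B.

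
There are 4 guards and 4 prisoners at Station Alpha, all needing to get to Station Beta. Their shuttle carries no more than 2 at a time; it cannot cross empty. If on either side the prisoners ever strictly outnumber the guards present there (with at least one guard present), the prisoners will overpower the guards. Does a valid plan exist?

No

Following every safe sequence of crossings from the start, the most of the 8 that can be at Station Beta as the shuttle arrives there on crossings 1, 3, 5 is 2, 3, 4 respectively; the best ever achieved is 4 of 8.
From crossing 7 on, no configuration arises that was not already reachable earlier: only 11 distinct safe configurations (who is on which side, and where the shuttle is) can ever be reached, none of them has everyone across, and every continuation just revisits them. They are: 0 guards + 0 prisoners across (shuttle back at the start); 0 guards + 1 prisoner across (shuttle there); 0 guards + 1 prisoner across (shuttle back at the start); 0 guards + 2 prisoners across (shuttle there); 0 guards + 2 prisoners across (shuttle back at the start); 0 guards + 3 prisoners across (shuttle there); 0 guards + 3 prisoners across (shuttle back at the start); 0 guards + 4 prisoners across (shuttle there); 1 guard + 1 prisoner across (shuttle there); 1 guard + 1 prisoner across (shuttle back at the start); 2 guards + 2 prisoners across (shuttle there). So no valid plan exists.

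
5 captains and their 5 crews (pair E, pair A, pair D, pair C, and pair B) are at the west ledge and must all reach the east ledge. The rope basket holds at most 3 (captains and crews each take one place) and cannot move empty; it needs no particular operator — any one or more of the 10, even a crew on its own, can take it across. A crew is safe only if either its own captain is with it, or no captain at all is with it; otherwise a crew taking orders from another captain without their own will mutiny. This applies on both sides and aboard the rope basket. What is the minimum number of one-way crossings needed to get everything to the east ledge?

11

Counting alone: each trip to the east ledge takes at most 3 across and each return brings at least 1 back, so after t trips out (and t−1 returns) at most 3t − (t−1) of the 10 are across; that first reaches 10 at t = 5, so at least 9 crossings are needed.
The safety rule pushes this higher. Following every safe sequence of crossings, the most of the 10 that can be at the east ledge as the rope basket arrives there on crossing 9 is 9 — never all 10.
So no plan with fewer than 11 crossings exists, and this one achieves 11:
1. captain E and crew E cross → the east ledge.
2. captain E crosses ← the west ledge.
3. crew A, crew C, and crew D cross → the east ledge.
4. crew E crosses ← the west ledge.
5. captain A, captain C, and captain D cross → the east ledge.
6. captain A and crew A cross ← the west ledge.
7. captain A, captain B, and captain E cross → the east ledge.
8. crew D crosses ← the west ledge.
9. crew A and crew E cross → the east ledge.
10. crew E crosses ← the west ledge.
11. crew B, crew D, and crew E cross → the east ledge.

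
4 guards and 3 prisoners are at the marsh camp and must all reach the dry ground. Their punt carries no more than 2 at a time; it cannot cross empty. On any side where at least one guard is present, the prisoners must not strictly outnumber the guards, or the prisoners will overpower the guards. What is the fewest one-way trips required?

Counting alone: each trip to the dry ground takes at most 2 across and each return brings at least 1 back, so after t trips out (and t−1 returns) at most 2t − (t−1) of the 7 are across; that first reaches 7 at t = 6, so at least 11 crossings are needed.
The plan below uses exactly 11 crossings, so it is optimal:
1. 2 prisoners → the dry ground.  (the marsh camp: 4G 1P; the dry ground: 0G 2P)
2. 1 prisoner ← the marsh camp.  (the marsh camp: 4G 2P; the dry ground: 0G 1P)
3. 2 prisoners → the dry ground.  (the marsh camp: 4G 0P; the dry ground: 0G 3P)
4. 1 prisoner ← the marsh camp.  (the marsh camp: 4G 1P; the dry ground: 0G 2P)
5. 2 guards → the dry ground.  (the marsh camp: 2G 1P; the dry ground: 2G 2P)
6. 1 prisoner ← the marsh camp.  (the marsh camp: 2G 2P; the dry ground: 2G 1P)
7. 1 guard and 1 prisoner → the dry ground.  (the marsh camp: 1G 1P; the dry ground: 3G 2P)
8. 1 guard ← the marsh camp.  (the marsh camp: 2G 1P; the dry ground: 2G 2P)
9. 1 guard and 1 prisoner → the dry ground.  (the marsh camp: 1G 0P; the dry ground: 3G 3P)
10. 1 prisoner ← the marsh camp.  (the marsh camp: 1G 1P; the dry ground: 3G 2P)
11. 1 guard and 1 prisoner → the dry ground.  (the marsh camp: 0G 0P; the dry ground: 4G 3P)

11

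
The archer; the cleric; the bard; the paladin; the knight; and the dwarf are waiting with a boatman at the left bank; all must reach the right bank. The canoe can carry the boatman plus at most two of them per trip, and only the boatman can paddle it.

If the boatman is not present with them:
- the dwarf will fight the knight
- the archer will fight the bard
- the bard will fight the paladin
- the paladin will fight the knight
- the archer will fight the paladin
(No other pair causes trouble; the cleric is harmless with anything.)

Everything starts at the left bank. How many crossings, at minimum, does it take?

impossible

Whatever the first load, the items left behind include a forbidden pair without the boatman. No opening move is safe, so no plan exists.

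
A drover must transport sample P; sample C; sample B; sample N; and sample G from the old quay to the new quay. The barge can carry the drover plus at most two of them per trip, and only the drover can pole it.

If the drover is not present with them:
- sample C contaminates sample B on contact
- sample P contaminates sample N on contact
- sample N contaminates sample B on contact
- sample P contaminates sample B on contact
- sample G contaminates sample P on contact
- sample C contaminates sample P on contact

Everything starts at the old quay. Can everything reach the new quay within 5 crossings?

Counting alone: the drover can take at most 2 across per trip to the new quay, so moving all 5 needs at least 3 loaded trips out, with a return between consecutive ones — at least 5 crossings.
The safety rule pushes this higher. Following every safe sequence of crossings, the most of the 5 that can be at the new quay as the barge arrives there on crossing 5 is 4 — never all 5.
So the move cannot be finished within 5 crossings. (The shortest complete plan takes 7:)
1. Drover goes to the new quay with sample B and sample P.  [the old quay: sample C, sample G, sample N | the new quay: sample B, sample P]
2. Drover goes back to the old quay with sample P.  [the old quay: sample C, sample G, sample N, sample P | the new quay: sample B]
3. Drover goes to the new quay with sample G and sample P.  [the old quay: sample C, sample N | the new quay: sample B, sample G, sample P]
4. Drover goes back to the old quay with sample P.  [the old quay: sample C, sample N, sample P | the new quay: sample B, sample G]
5. Drover goes to the new quay with sample C and sample N.  [the old quay: sample P | the new quay: sample B, sample C, sample G, sample N]
6. Drover goes back to the old quay with sample B.  [the old quay: sample B, sample P | the new quay: sample C, sample G, sample N]
7. Drover goes to the new quay with sample B and sample P.  [the old quay: — | the new quay: sample B, sample C, sample G, sample N, sample P]

No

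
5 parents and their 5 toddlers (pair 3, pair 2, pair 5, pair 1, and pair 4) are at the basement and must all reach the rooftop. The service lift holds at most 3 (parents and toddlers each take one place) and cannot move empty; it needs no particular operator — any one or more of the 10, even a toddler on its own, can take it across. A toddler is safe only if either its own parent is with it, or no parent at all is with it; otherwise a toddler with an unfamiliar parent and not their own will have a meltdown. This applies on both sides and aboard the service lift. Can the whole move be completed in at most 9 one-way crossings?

No

Counting alone: each trip to the rooftop takes at most 3 across and each return brings at least 1 back, so after t trips out (and t−1 returns) at most 3t − (t−1) of the 10 are across; that first reaches 10 at t = 5, so at least 9 crossings are needed.
The safety rule pushes this higher. Following every safe sequence of crossings, the most of the 10 that can be at the rooftop as the service lift arrives there on crossing 9 is 9 — never all 10.
So the move cannot be finished within 9 crossings. (The shortest complete plan takes 11:)
1. parent 3 and toddler 3 cross → the rooftop.
2. parent 3 crosses ← the basement.
3. toddler 1, toddler 2, and toddler 5 cross → the rooftop.
4. toddler 3 crosses ← the basement.
5. parent 1, parent 2, and parent 5 cross → the rooftop.
6. parent 2 and toddler 2 cross ← the basement.
7. parent 2, parent 3, and parent 4 cross → the rooftop.
8. toddler 5 crosses ← the basement.
9. toddler 2 and toddler 3 cross → the rooftop.
10. toddler 3 crosses ← the basement.
11. toddler 3, toddler 4, and toddler 5 cross → the rooftop.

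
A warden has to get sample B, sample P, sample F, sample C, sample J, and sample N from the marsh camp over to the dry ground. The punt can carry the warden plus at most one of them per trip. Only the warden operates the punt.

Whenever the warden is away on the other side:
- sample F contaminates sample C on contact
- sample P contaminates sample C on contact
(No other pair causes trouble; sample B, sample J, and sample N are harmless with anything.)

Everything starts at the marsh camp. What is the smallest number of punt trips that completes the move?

Counting alone: the warden can take at most 1 across per trip to the dry ground, so moving all 6 needs at least 6 loaded trips out, with a return between consecutive ones — at least 11 crossings.
The safety rule pushes this higher. Following every safe sequence of crossings, the most of the 6 that can be at the dry ground as the punt arrives there on crossing 11 is 5 — never all 6.
So no plan with fewer than 13 crossings exists, and this one achieves 13:
1. Warden goes to the dry ground with sample C.  [the marsh camp: sample B, sample F, sample J, sample N, sample P | the dry ground: sample C]
2. Warden goes back to the marsh camp alone.  [the marsh camp: sample B, sample F, sample J, sample N, sample P | the dry ground: sample C]
3. Warden goes to the dry ground with sample B.  [the marsh camp: sample F, sample J, sample N, sample P | the dry ground: sample B, sample C]
4. Warden goes back to the marsh camp alone.  [the marsh camp: sample F, sample J, sample N, sample P | the dry ground: sample B, sample C]
5. Warden goes to the dry ground with sample P.  [the marsh camp: sample F, sample J, sample N | the dry ground: sample B, sample C, sample P]
6. Warden goes back to the marsh camp with sample C.  [the marsh camp: sample C, sample F, sample J, sample N | the dry ground: sample B, sample P]
7. Warden goes to the dry ground with sample F.  [the marsh camp: sample C, sample J, sample N | the dry ground: sample B, sample F, sample P]
8. Warden goes back to the marsh camp alone.  [the marsh camp: sample C, sample J, sample N | the dry ground: sample B, sample F, sample P]
9. Warden goes to the dry ground with sample J.  [the marsh camp: sample C, sample N | the dry ground: sample B, sample F, sample J, sample P]
10. Warden goes back to the marsh camp alone.  [the marsh camp: sample C, sample N | the dry ground: sample B, sample F, sample J, sample P]
11. Warden goes to the dry ground with sample N.  [the marsh camp: sample C | the dry ground: sample B, sample F, sample J, sample N, sample P]
12. Warden goes back to the marsh camp alone.  [the marsh camp: sample C | the dry ground: sample B, sample F, sample J, sample N, sample P]
13. Warden goes to the dry ground with sample C.  [the marsh camp: — | the dry ground: sample B, sample C, sample F, sample J, sample N, sample P]

13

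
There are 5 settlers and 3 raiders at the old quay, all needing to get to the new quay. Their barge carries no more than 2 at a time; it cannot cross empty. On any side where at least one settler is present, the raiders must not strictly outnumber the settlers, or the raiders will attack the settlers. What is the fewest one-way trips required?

13

Counting alone: each trip to the new quay takes at most 2 across and each return brings at least 1 back, so after t trips out (and t−1 returns) at most 2t − (t−1) of the 8 are across; that first reaches 8 at t = 7, so at least 13 crossings are needed.
The plan below uses exactly 13 crossings, so it is optimal:
1. 2 raiders → the new quay.  (the old quay: 5S 1R; the new quay: 0S 2R)
2. 1 raider ← the old quay.  (the old quay: 5S 2R; the new quay: 0S 1R)
3. 2 raiders → the new quay.  (the old quay: 5S 0R; the new quay: 0S 3R)
4. 1 raider ← the old quay.  (the old quay: 5S 1R; the new quay: 0S 2R)
5. 2 settlers → the new quay.  (the old quay: 3S 1R; the new quay: 2S 2R)
6. 1 raider ← the old quay.  (the old quay: 3S 2R; the new quay: 2S 1R)
7. 1 settler and 1 raider → the new quay.  (the old quay: 2S 1R; the new quay: 3S 2R)
8. 1 raider ← the old quay.  (the old quay: 2S 2R; the new quay: 3S 1R)
9. 2 raiders → the new quay.  (the old quay: 2S 0R; the new quay: 3S 3R)
10. 1 raider ← the old quay.  (the old quay: 2S 1R; the new quay: 3S 2R)
11. 1 settler and 1 raider → the new quay.  (the old quay: 1S 0R; the new quay: 4S 3R)
12. 1 raider ← the old quay.  (the old quay: 1S 1R; the new quay: 4S 2R)
13. 1 settler and 1 raider → the new quay.  (the old quay: 0S 0R; the new quay: 5S 3R)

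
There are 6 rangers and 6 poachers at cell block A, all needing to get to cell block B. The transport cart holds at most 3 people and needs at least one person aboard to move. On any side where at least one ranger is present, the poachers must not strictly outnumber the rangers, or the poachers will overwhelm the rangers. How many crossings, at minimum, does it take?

Following every safe sequence of crossings from the start, the most of the 12 that can be at cell block B as the transport cart arrives there on crossings 1, 3, 5 is 3, 5, 6 respectively; the best ever achieved is 6 of 12.
From crossing 7 on, no configuration arises that was not already reachable earlier: only 17 distinct safe configurations (who is on which side, and where the transport cart is) can ever be reached, none of them has everyone across, and every continuation just revisits them. They are: 0 rangers + 0 poachers across (transport cart back at the start); 0 rangers + 1 poacher across (transport cart there); 0 rangers + 1 poacher across (transport cart back at the start); 0 rangers + 2 poachers across (transport cart there); 0 rangers + 2 poachers across (transport cart back at the start); 0 rangers + 3 poachers across (transport cart there); 0 rangers + 3 poachers across (transport cart back at the start); 0 rangers + 4 poachers across (transport cart there); 0 rangers + 4 poachers across (transport cart back at the start); 0 rangers + 5 poachers across (transport cart there); 0 rangers + 5 poachers across (transport cart back at the start); 0 rangers + 6 poachers across (transport cart there); 1 ranger + 1 poacher across (transport cart there); 1 ranger + 1 poacher across (transport cart back at the start); 2 rangers + 2 poachers across (transport cart there); 2 rangers + 2 poachers across (transport cart back at the start); 3 rangers + 3 poachers across (transport cart there). So no valid plan exists.

impossible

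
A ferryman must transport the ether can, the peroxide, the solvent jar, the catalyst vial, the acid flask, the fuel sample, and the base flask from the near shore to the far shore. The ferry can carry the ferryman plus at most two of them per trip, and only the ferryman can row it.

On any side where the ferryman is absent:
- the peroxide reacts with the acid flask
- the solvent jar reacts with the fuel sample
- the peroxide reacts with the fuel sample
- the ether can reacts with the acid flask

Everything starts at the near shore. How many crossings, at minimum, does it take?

Counting alone: the ferryman can take at most 2 across per trip to the far shore, so moving all 7 needs at least 4 loaded trips out, with a return between consecutive ones — at least 7 crossings.
The safety rule pushes this higher. Following every safe sequence of crossings, the most of the 7 that can be at the far shore as the ferry arrives there on crossing 7 is 6 — never all 7.
So no plan with fewer than 9 crossings exists, and this one achieves 9:
1. Ferryman goes to the far shore with the acid flask and the fuel sample.  [the near shore: the base flask, the catalyst vial, the ether can, the peroxide, the solvent jar | the far shore: the acid flask, the fuel sample]
2. Ferryman goes back to the near shore alone.  [the near shore: the base flask, the catalyst vial, the ether can, the peroxide, the solvent jar | the far shore: the acid flask, the fuel sample]
3. Ferryman goes to the far shore with the ether can.  [the near shore: the base flask, the catalyst vial, the peroxide, the solvent jar | the far shore: the acid flask, the ether can, the fuel sample]
4. Ferryman goes back to the near shore with the acid flask.  [the near shore: the acid flask, the base flask, the catalyst vial, the peroxide, the solvent jar | the far shore: the ether can, the fuel sample]
5. Ferryman goes to the far shore with the peroxide and the solvent jar.  [the near shore: the acid flask, the base flask, the catalyst vial | the far shore: the ether can, the fuel sample, the peroxide, the solvent jar]
6. Ferryman goes back to the near shore with the fuel sample.  [the near shore: the acid flask, the base flask, the catalyst vial, the fuel sample | the far shore: the ether can, the peroxide, the solvent jar]
7. Ferryman goes to the far shore with the base flask and the catalyst vial.  [the near shore: the acid flask, the fuel sample | the far shore: the base flask, the catalyst vial, the ether can, the peroxide, the solvent jar]
8. Ferryman goes back to the near shore alone.  [the near shore: the acid flask, the fuel sample | the far shore: the base flask, the catalyst vial, the ether can, the peroxide, the solvent jar]
9. Ferryman goes to the far shore with the acid flask and the fuel sample.  [the near shore: — | the far shore: the acid flask, the base flask, the catalyst vial, the ether can, the fuel sample, the peroxide, the solvent jar]

9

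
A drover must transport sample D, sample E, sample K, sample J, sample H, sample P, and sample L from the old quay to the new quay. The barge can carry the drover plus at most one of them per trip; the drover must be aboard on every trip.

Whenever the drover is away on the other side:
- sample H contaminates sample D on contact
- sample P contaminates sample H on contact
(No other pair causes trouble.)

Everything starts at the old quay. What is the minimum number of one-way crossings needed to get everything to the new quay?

Counting alone: the drover can take at most 1 across per trip to the new quay, so moving all 7 needs at least 7 loaded trips out, with a return between consecutive ones — at least 13 crossings.
The safety rule pushes this higher. Following every safe sequence of crossings, the most of the 7 that can be at the new quay as the barge arrives there on crossing 13 is 6 — never all 7.
So no plan with fewer than 15 crossings exists, and this one achieves 15:
1. Drover goes to the new quay with sample H.
2. Drover goes back to the old quay alone.
3. Drover goes to the new quay with sample D.
4. Drover goes back to the old quay with sample H.
5. Drover goes to the new quay with sample P.
6. Drover goes back to the old quay alone.
7. Drover goes to the new quay with sample E.
8. Drover goes back to the old quay alone.
9. Drover goes to the new quay with sample K.
10. Drover goes back to the old quay alone.
11. Drover goes to the new quay with sample J.
12. Drover goes back to the old quay alone.
13. Drover goes to the new quay with sample L.
14. Drover goes back to the old quay alone.
15. Drover goes to the new quay with sample H.

15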